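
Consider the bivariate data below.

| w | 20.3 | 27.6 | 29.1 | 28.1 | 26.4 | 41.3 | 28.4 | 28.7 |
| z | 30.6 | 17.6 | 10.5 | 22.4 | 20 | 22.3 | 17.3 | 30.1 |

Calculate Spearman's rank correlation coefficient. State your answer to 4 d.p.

Rank w: 1, 3, 7, 4, 2, 8, 5, 6
Rank z: 8, 3, 1, 6, 4, 5, 2, 7
d = rank(w) − rank(z): -7, 0, 6, -2, -2, 3, 3, -1; Σd² = 112
ρ = 1 − 6Σd² / [n(n²−1)] = 1 − 6×112 / (8×63) = 1 − 672/504 ≈ -0.3333

-0.3333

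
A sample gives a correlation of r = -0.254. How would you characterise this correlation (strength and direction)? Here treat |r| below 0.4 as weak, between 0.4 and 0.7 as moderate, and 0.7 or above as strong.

weak negative

r = -0.254 < 0 so the relationship is negative.
|r| = 0.254, which falls in the weak range.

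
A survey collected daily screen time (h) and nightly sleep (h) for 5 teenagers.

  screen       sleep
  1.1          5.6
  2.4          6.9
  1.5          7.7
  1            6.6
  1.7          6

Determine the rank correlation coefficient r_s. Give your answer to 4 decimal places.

Rank screen: 2, 5, 3, 1, 4
Rank sleep: 1, 4, 5, 3, 2
d = rank(screen) − rank(sleep): 1, 1, -2, -2, 2; Σd² = 14
ρ = 1 − 6Σd² / [n(n²−1)] = 1 − 6×14 / (5×24) = 1 − 84/120 ≈ 0.3000

0.3000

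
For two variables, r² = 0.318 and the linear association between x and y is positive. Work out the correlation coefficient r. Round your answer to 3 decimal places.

0.564

|r| = √0.318 = 0.564
The association is positive, so r = 0.564.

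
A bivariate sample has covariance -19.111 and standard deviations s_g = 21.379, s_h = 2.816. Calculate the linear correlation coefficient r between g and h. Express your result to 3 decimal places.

-0.317

r = Cov(g,h) / (s_g · s_h) = -19.111 / (21.379 × 2.816)
  = -19.111 / 60.2033 ≈ -0.317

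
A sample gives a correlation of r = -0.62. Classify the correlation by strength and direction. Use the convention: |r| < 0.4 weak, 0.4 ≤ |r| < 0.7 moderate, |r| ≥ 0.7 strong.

r = -0.62 < 0 so the relationship is negative.
|r| = 0.62, which falls in the moderate range.

moderate negative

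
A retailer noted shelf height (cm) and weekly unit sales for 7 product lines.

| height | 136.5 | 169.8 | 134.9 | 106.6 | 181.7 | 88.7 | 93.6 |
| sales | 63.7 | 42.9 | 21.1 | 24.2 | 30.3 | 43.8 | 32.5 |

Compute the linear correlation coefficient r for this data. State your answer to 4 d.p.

0.0525

n = 7, Σx = 911.8, Σy = 258.5, Σx² = 126669.4, Σy² = 10821.73, Σxy = 33838.15
nΣxy − ΣxΣy = 236867.05 − 235700.3 = 1166.75
nΣx² − (Σx)² = 886685.8 − 831379.24 = 55306.56; nΣy² − (Σy)² = 75752.11 − 66822.25 = 8929.86
r = 1166.75 / √(55306.56 × 8929.86) = 1166.75 / 22223.4074 ≈ 0.0525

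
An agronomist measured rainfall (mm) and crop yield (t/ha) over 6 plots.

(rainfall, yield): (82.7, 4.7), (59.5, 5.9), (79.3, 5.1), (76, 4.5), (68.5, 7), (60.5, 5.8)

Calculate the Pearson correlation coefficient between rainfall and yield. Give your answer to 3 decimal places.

-0.643

n = 6, Σx = 426.5, Σy = 33, Σx² = 30796.53, Σy² = 185.8, Σxy = 2316.57
nΣxy − ΣxΣy = 13899.42 − 14074.5 = -175.08
nΣx² − (Σx)² = 184779.18 − 181902.25 = 2876.93; nΣy² − (Σy)² = 1114.8 − 1089 = 25.8
r = -175.08 / √(2876.93 × 25.8) = -175.08 / 272.4423 ≈ -0.643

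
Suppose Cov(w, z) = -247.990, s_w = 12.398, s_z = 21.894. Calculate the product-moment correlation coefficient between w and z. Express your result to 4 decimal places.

r = Cov(w,z) / (s_w · s_z) = -247.990 / (12.398 × 21.894)
  = -247.990 / 271.4418 ≈ -0.9136

-0.9136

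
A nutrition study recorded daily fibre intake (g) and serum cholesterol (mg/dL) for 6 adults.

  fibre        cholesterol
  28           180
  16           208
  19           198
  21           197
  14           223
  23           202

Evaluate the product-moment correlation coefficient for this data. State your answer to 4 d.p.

n = 6, Σx = 121, Σy = 1208, Σx² = 2567, Σy² = 244210, Σxy = 24035
nΣxy − ΣxΣy = 144210 − 146168 = -1958
nΣx² − (Σx)² = 15402 − 14641 = 761; nΣy² − (Σy)² = 1465260 − 1459264 = 5996
r = -1958 / √(761 × 5996) = -1958 / 2136.1077 ≈ -0.9166

-0.9166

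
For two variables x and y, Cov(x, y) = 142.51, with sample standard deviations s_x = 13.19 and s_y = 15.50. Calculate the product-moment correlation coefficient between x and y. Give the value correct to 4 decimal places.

r = Cov(x,y) / (s_x · s_y) = 142.51 / (13.19 × 15.50)
  = 142.51 / 204.4450 ≈ 0.6971

0.6971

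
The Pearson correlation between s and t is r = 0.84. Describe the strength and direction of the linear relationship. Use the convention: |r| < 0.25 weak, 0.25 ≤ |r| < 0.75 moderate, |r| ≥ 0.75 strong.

strong positive

r = 0.84 > 0 so the relationship is positive.
|r| = 0.84, which falls in the strong range.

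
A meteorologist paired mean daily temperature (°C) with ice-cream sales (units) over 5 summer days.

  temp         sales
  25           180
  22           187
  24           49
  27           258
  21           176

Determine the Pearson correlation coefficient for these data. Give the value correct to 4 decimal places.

0.3078

n = 5, Σx = 119, Σy = 850, Σx² = 2855, Σy² = 167310, Σxy = 20452
nΣxy − ΣxΣy = 102260 − 101150 = 1110
nΣx² − (Σx)² = 14275 − 14161 = 114; nΣy² − (Σy)² = 836550 − 722500 = 114050
r = 1110 / √(114 × 114050) = 1110 / 3605.7870 ≈ 0.3078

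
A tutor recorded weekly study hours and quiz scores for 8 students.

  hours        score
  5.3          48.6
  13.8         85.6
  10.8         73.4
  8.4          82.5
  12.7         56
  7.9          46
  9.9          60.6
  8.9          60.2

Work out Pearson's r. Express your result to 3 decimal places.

n = 8, Σx = 77.7, Σy = 512.9, Σx² = 806.65, Σy² = 34431.53, Σxy = 5134.9
nΣxy − ΣxΣy = 41079.2 − 39852.33 = 1226.87
nΣx² − (Σx)² = 6453.2 − 6037.29 = 415.91; nΣy² − (Σy)² = 275452.24 − 263066.41 = 12385.83
r = 1226.87 / √(415.91 × 12385.83) = 1226.87 / 2269.6675 ≈ 0.541

0.541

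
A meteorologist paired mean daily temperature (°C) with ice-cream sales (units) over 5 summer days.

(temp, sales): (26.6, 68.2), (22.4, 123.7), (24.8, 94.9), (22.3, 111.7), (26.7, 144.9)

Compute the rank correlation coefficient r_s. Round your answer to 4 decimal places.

Rank temp: 4, 2, 3, 1, 5
Rank sales: 1, 4, 2, 3, 5
d = rank(temp) − rank(sales): 3, -2, 1, -2, 0; Σd² = 18
ρ = 1 − 6Σd² / [n(n²−1)] = 1 − 6×18 / (5×24) = 1 − 108/120 ≈ 0.1000

0.1000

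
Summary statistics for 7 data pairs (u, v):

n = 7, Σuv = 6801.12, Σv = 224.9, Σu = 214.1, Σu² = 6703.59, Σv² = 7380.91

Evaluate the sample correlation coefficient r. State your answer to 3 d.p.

r = (nΣuv − ΣuΣv) / √[(nΣu² − (Σu)²)(nΣv² − (Σv)²)]
Numerator: 7×6801.12 − 214.1×224.9 = -543.25
Denominator: √[(46925.13 − 45838.81)(51666.37 − 50580.01)] = √[1086.32 × 1086.36] = 1086.3400
r = -543.25 / 1086.3400 ≈ -0.500

-0.500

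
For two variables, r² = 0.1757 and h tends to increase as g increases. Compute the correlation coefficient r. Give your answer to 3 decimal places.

0.419

|r| = √0.1757 = 0.419
The association is positive, so r = 0.419.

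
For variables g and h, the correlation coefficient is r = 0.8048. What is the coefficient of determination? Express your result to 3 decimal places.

r² = (0.8048)² = 0.648

0.648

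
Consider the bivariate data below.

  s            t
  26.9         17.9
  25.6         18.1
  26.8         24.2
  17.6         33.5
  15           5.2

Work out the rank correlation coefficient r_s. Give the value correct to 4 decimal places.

Rank s: 5, 3, 4, 2, 1
Rank t: 2, 3, 4, 5, 1
d = rank(s) − rank(t): 3, 0, 0, -3, 0; Σd² = 18
ρ = 1 − 6Σd² / [n(n²−1)] = 1 − 6×18 / (5×24) = 1 − 108/120 ≈ 0.1000

0.1000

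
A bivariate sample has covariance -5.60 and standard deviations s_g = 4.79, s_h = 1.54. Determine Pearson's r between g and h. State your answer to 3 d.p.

-0.759

r = Cov(g,h) / (s_g · s_h) = -5.60 / (4.79 × 1.54)
  = -5.60 / 7.3766 ≈ -0.759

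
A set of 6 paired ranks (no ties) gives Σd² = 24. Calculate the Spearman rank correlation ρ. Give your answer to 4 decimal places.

0.3143

ρ = 1 − 6Σd² / [n(n²−1)] = 1 − 6×24 / (6×35)
  = 1 − 144/210 = 1 − 0.68571 ≈ 0.3143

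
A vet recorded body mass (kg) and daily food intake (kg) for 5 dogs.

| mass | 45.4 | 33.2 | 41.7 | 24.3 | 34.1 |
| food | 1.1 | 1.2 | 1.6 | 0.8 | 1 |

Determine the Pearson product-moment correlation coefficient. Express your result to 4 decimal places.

n = 5, Σx = 178.7, Σy = 5.7, Σx² = 6655.59, Σy² = 6.85, Σxy = 210.04
nΣxy − ΣxΣy = 1050.2 − 1018.59 = 31.61
nΣx² − (Σx)² = 33277.95 − 31933.69 = 1344.26; nΣy² − (Σy)² = 34.25 − 32.49 = 1.76
r = 31.61 / √(1344.26 × 1.76) = 31.61 / 48.6405 ≈ 0.6499

0.6499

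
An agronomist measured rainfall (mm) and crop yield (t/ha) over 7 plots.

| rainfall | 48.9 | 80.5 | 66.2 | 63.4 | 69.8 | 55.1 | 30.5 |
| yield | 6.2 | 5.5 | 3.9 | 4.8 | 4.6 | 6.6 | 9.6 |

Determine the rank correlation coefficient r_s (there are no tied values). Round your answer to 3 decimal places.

-0.714

Rank rainfall: 2, 7, 5, 4, 6, 3, 1
Rank yield: 5, 4, 1, 3, 2, 6, 7
d = rank(rainfall) − rank(yield): -3, 3, 4, 1, 4, -3, -6; Σd² = 96
ρ = 1 − 6Σd² / [n(n²−1)] = 1 − 6×96 / (7×48) = 1 − 576/336 ≈ -0.714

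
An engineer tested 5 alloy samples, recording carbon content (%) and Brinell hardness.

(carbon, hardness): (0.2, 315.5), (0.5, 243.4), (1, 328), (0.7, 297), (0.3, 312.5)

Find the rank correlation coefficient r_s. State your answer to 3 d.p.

Rank carbon: 1, 3, 5, 4, 2
Rank hardness: 4, 1, 5, 2, 3
d = rank(carbon) − rank(hardness): -3, 2, 0, 2, -1; Σd² = 18
ρ = 1 − 6Σd² / [n(n²−1)] = 1 − 6×18 / (5×24) = 1 − 108/120 ≈ 0.100

0.100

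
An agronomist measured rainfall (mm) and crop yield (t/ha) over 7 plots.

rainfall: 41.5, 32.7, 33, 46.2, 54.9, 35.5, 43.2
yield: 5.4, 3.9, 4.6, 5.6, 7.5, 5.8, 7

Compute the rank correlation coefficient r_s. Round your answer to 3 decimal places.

0.821

Rank rainfall: 4, 1, 2, 6, 7, 3, 5
Rank yield: 3, 1, 2, 4, 7, 5, 6
d = rank(rainfall) − rank(yield): 1, 0, 0, 2, 0, -2, -1; Σd² = 10
ρ = 1 − 6Σd² / [n(n²−1)] = 1 − 6×10 / (7×48) = 1 − 60/336 ≈ 0.821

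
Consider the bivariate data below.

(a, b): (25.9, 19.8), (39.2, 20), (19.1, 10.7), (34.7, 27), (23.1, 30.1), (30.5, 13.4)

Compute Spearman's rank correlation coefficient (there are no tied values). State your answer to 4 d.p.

0.3143

Rank a: 3, 6, 1, 5, 2, 4
Rank b: 3, 4, 1, 5, 6, 2
d = rank(a) − rank(b): 0, 2, 0, 0, -4, 2; Σd² = 24
ρ = 1 − 6Σd² / [n(n²−1)] = 1 − 6×24 / (6×35) = 1 − 144/210 ≈ 0.3143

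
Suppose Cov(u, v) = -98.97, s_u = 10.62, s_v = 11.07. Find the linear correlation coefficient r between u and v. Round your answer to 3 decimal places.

r = Cov(u,v) / (s_u · s_v) = -98.97 / (10.62 × 11.07)
  = -98.97 / 117.5634 ≈ -0.842

-0.842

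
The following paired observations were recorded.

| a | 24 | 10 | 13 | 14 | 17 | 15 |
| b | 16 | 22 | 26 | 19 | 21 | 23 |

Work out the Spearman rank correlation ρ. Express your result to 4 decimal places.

Rank a: 6, 1, 2, 3, 5, 4
Rank b: 1, 4, 6, 2, 3, 5
d = rank(a) − rank(b): 5, -3, -4, 1, 2, -1; Σd² = 56
ρ = 1 − 6Σd² / [n(n²−1)] = 1 − 6×56 / (6×35) = 1 − 336/210 ≈ -0.6000

-0.6000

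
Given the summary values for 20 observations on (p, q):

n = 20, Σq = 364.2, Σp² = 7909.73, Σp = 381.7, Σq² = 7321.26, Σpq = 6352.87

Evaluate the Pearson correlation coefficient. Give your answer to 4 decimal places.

-0.9110

r = (nΣpq − ΣpΣq) / √[(nΣp² − (Σp)²)(nΣq² − (Σq)²)]
Numerator: 20×6352.87 − 381.7×364.2 = -11957.74
Denominator: √[(158194.6 − 145694.89)(146425.2 − 132641.64)] = √[12499.71 × 13783.56] = 13125.9477
r = -11957.74 / 13125.9477 ≈ -0.9110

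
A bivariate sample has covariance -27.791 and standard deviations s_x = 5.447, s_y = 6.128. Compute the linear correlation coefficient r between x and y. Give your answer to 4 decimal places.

-0.8326

r = Cov(x,y) / (s_x · s_y) = -27.791 / (5.447 × 6.128)
  = -27.791 / 33.3792 ≈ -0.8326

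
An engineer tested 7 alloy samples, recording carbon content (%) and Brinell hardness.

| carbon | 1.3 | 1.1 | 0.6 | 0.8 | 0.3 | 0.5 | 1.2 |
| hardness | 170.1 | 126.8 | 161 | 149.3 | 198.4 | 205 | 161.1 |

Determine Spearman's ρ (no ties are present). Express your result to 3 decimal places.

-0.393

Rank carbon: 7, 5, 3, 4, 1, 2, 6
Rank hardness: 5, 1, 3, 2, 6, 7, 4
d = rank(carbon) − rank(hardness): 2, 4, 0, 2, -5, -5, 2; Σd² = 78
ρ = 1 − 6Σd² / [n(n²−1)] = 1 − 6×78 / (7×48) = 1 − 468/336 ≈ -0.393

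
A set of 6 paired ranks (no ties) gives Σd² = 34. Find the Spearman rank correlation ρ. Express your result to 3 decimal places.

0.029

ρ = 1 − 6Σd² / [n(n²−1)] = 1 − 6×34 / (6×35)
  = 1 − 204/210 = 1 − 0.9714 ≈ 0.029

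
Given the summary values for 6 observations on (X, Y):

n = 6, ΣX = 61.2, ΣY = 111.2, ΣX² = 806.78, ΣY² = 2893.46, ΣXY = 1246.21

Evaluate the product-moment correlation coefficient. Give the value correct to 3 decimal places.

0.287

r = (nΣXY − ΣXΣY) / √[(nΣX² − (ΣX)²)(nΣY² − (ΣY)²)]
Numerator: 6×1246.21 − 61.2×111.2 = 671.82
Denominator: √[(4840.68 − 3745.44)(17360.76 − 12365.44)] = √[1095.24 × 4995.32] = 2339.0328
r = 671.82 / 2339.0328 ≈ 0.287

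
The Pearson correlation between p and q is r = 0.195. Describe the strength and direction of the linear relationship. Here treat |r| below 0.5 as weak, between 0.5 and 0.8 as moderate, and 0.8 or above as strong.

weak positive

r = 0.195 > 0 so the relationship is positive.
|r| = 0.195, which falls in the weak range.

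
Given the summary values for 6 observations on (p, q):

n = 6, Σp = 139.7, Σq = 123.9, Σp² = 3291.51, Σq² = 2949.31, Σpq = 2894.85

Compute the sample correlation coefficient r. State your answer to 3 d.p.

r = (nΣpq − ΣpΣq) / √[(nΣp² − (Σp)²)(nΣq² − (Σq)²)]
Numerator: 6×2894.85 − 139.7×123.9 = 60.27
Denominator: √[(19749.06 − 19516.09)(17695.86 − 15351.21)] = √[232.97 × 2344.65] = 739.0758
r = 60.27 / 739.0758 ≈ 0.082

0.082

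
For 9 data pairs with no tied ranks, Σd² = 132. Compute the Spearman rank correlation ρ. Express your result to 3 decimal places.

-0.100

ρ = 1 − 6Σd² / [n(n²−1)] = 1 − 6×132 / (9×80)
  = 1 − 792/720 = 1 − 1.1000 ≈ -0.100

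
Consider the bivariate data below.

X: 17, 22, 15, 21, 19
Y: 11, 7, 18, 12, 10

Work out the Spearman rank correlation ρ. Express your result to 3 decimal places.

Rank X: 2, 5, 1, 4, 3
Rank Y: 3, 1, 5, 4, 2
d = rank(X) − rank(Y): -1, 4, -4, 0, 1; Σd² = 34
ρ = 1 − 6Σd² / [n(n²−1)] = 1 − 6×34 / (5×24) = 1 − 204/120 ≈ -0.700

-0.700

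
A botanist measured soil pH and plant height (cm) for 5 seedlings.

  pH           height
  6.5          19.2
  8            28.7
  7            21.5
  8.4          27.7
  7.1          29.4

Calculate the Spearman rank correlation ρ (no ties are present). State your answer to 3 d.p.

Rank pH: 1, 4, 2, 5, 3
Rank height: 1, 4, 2, 3, 5
d = rank(pH) − rank(height): 0, 0, 0, 2, -2; Σd² = 8
ρ = 1 − 6Σd² / [n(n²−1)] = 1 − 6×8 / (5×24) = 1 − 48/120 ≈ 0.600

0.600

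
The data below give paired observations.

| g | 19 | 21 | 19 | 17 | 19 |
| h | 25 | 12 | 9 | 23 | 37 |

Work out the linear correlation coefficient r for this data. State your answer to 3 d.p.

-0.348

n = 5, Σg = 95, Σh = 106, Σg² = 1813, Σh² = 2748, Σgh = 1992
nΣgh − ΣgΣh = 9960 − 10070 = -110
nΣg² − (Σg)² = 9065 − 9025 = 40; nΣh² − (Σh)² = 13740 − 11236 = 2504
r = -110 / √(40 × 2504) = -110 / 316.4806 ≈ -0.348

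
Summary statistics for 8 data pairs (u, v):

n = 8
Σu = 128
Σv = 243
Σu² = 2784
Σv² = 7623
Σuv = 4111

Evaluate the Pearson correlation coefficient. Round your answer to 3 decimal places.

0.529

r = (nΣuv − ΣuΣv) / √[(nΣu² − (Σu)²)(nΣv² − (Σv)²)]
Numerator: 8×4111 − 128×243 = 1784
Denominator: √[(22272 − 16384)(60984 − 59049)] = √[5888 × 1935] = 3375.3933
r = 1784 / 3375.3933 ≈ 0.529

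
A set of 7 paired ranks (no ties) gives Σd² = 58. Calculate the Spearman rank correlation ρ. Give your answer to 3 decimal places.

ρ = 1 − 6Σd² / [n(n²−1)] = 1 − 6×58 / (7×48)
  = 1 − 348/336 = 1 − 1.0357 ≈ -0.036

-0.036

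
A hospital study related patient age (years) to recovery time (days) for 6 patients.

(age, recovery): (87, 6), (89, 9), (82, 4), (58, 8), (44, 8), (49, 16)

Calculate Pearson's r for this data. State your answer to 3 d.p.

n = 6, Σx = 409, Σy = 51, Σx² = 29915, Σy² = 517, Σxy = 3251
nΣxy − ΣxΣy = 19506 − 20859 = -1353
nΣx² − (Σx)² = 179490 − 167281 = 12209; nΣy² − (Σy)² = 3102 − 2601 = 501
r = -1353 / √(12209 × 501) = -1353 / 2473.1981 ≈ -0.547

-0.547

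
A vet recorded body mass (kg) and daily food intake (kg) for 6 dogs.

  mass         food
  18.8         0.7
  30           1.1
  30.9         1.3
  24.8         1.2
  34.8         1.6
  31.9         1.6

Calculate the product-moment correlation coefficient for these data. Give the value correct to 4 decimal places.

0.8990

n = 6, Σx = 171.2, Σy = 7.5, Σx² = 5051.94, Σy² = 9.95, Σxy = 222.81
nΣxy − ΣxΣy = 1336.86 − 1284 = 52.86
nΣx² − (Σx)² = 30311.64 − 29309.44 = 1002.2; nΣy² − (Σy)² = 59.7 − 56.25 = 3.45
r = 52.86 / √(1002.2 × 3.45) = 52.86 / 58.8013 ≈ 0.8990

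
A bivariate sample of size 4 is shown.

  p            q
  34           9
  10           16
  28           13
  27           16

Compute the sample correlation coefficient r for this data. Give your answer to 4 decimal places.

-0.7264

n = 4, Σp = 99, Σq = 54, Σp² = 2769, Σq² = 762, Σpq = 1262
nΣpq − ΣpΣq = 5048 − 5346 = -298
nΣp² − (Σp)² = 11076 − 9801 = 1275; nΣq² − (Σq)² = 3048 − 2916 = 132
r = -298 / √(1275 × 132) = -298 / 410.2438 ≈ -0.7264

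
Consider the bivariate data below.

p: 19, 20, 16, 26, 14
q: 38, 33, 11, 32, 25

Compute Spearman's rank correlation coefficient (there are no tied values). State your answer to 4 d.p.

0.5000

Rank p: 3, 4, 2, 5, 1
Rank q: 5, 4, 1, 3, 2
d = rank(p) − rank(q): -2, 0, 1, 2, -1; Σd² = 10
ρ = 1 − 6Σd² / [n(n²−1)] = 1 − 6×10 / (5×24) = 1 − 60/120 ≈ 0.5000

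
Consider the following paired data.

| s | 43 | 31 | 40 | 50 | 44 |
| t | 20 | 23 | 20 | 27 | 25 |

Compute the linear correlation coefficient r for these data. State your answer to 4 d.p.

0.4552

n = 5, Σs = 208, Σt = 115, Σs² = 8846, Σt² = 2683, Σst = 4823
nΣst − ΣsΣt = 24115 − 23920 = 195
nΣs² − (Σs)² = 44230 − 43264 = 966; nΣt² − (Σt)² = 13415 − 13225 = 190
r = 195 / √(966 × 190) = 195 / 428.4157 ≈ 0.4552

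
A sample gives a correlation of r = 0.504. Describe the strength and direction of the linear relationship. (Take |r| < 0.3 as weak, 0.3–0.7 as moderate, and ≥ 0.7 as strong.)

r = 0.504 > 0 so the relationship is positive.
|r| = 0.504, which falls in the moderate range.

moderate positive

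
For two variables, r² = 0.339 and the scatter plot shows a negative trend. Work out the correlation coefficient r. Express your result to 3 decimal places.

|r| = √0.339 = 0.582
The association is negative, so r = −0.582.

-0.582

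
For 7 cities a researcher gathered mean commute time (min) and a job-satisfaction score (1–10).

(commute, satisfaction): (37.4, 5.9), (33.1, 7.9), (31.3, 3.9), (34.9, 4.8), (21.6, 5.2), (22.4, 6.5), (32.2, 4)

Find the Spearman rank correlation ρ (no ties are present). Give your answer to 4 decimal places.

Rank commute: 7, 5, 3, 6, 1, 2, 4
Rank satisfaction: 5, 7, 1, 3, 4, 6, 2
d = rank(commute) − rank(satisfaction): 2, -2, 2, 3, -3, -4, 2; Σd² = 50
ρ = 1 − 6Σd² / [n(n²−1)] = 1 − 6×50 / (7×48) = 1 − 300/336 ≈ 0.1071

0.1071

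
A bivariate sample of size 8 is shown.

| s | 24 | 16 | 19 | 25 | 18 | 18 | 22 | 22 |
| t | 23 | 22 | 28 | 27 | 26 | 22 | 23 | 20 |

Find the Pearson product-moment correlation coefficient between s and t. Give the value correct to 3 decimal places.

n = 8, Σs = 164, Σt = 191, Σs² = 3434, Σt² = 4615, Σst = 3921
nΣst − ΣsΣt = 31368 − 31324 = 44
nΣs² − (Σs)² = 27472 − 26896 = 576; nΣt² − (Σt)² = 36920 − 36481 = 439
r = 44 / √(576 × 439) = 44 / 502.8558 ≈ 0.088

0.088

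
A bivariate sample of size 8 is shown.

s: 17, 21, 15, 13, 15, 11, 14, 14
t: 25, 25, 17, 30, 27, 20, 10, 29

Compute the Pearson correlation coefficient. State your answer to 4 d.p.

0.1484

n = 8, Σs = 120, Σt = 183, Σs² = 1862, Σt² = 4509, Σst = 2766
nΣst − ΣsΣt = 22128 − 21960 = 168
nΣs² − (Σs)² = 14896 − 14400 = 496; nΣt² − (Σt)² = 36072 − 33489 = 2583
r = 168 / √(496 × 2583) = 168 / 1131.8869 ≈ 0.1484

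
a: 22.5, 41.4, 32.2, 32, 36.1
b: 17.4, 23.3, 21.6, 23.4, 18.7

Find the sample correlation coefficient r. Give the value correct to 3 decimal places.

n = 5, Σa = 164.2, Σb = 104.4, Σa² = 5584.26, Σb² = 2209.46, Σab = 3475.51
nΣab − ΣaΣb = 17377.55 − 17142.48 = 235.07
nΣa² − (Σa)² = 27921.3 − 26961.64 = 959.66; nΣb² − (Σb)² = 11047.3 − 10899.36 = 147.94
r = 235.07 / √(959.66 × 147.94) = 235.07 / 376.7919 ≈ 0.624

0.624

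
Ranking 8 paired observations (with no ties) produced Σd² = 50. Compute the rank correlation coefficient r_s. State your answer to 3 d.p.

0.405

ρ = 1 − 6Σd² / [n(n²−1)] = 1 − 6×50 / (8×63)
  = 1 − 300/504 = 1 − 0.5952 ≈ 0.405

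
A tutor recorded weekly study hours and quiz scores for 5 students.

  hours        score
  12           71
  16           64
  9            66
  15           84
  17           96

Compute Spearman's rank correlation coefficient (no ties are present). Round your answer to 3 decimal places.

Rank hours: 2, 4, 1, 3, 5
Rank score: 3, 1, 2, 4, 5
d = rank(hours) − rank(score): -1, 3, -1, -1, 0; Σd² = 12
ρ = 1 − 6Σd² / [n(n²−1)] = 1 − 6×12 / (5×24) = 1 − 72/120 ≈ 0.400

0.400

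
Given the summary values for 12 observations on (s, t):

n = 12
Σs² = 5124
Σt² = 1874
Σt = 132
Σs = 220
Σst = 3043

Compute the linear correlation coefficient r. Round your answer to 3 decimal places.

r = (nΣst − ΣsΣt) / √[(nΣs² − (Σs)²)(nΣt² − (Σt)²)]
Numerator: 12×3043 − 220×132 = 7476
Denominator: √[(61488 − 48400)(22488 − 17424)] = √[13088 × 5064] = 8141.1075
r = 7476 / 8141.1075 ≈ 0.918

0.918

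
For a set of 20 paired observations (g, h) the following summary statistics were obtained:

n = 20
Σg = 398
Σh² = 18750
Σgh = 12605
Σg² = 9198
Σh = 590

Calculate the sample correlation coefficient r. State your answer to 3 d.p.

0.659

r = (nΣgh − ΣgΣh) / √[(nΣg² − (Σg)²)(nΣh² − (Σh)²)]
Numerator: 20×12605 − 398×590 = 17280
Denominator: √[(183960 − 158404)(375000 − 348100)] = √[25556 × 26900] = 26219.3898
r = 17280 / 26219.3898 ≈ 0.659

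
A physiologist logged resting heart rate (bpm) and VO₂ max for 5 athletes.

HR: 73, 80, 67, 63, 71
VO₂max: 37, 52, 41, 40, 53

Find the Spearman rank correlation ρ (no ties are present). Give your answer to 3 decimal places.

Rank HR: 4, 5, 2, 1, 3
Rank VO₂max: 1, 4, 3, 2, 5
d = rank(HR) − rank(VO₂max): 3, 1, -1, -1, -2; Σd² = 16
ρ = 1 − 6Σd² / [n(n²−1)] = 1 − 6×16 / (5×24) = 1 − 96/120 ≈ 0.200

0.200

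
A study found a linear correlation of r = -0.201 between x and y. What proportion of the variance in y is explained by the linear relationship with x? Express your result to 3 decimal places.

r² = (-0.201)² = 0.040

0.040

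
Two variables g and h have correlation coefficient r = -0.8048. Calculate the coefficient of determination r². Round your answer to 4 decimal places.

0.6477

r² = (-0.8048)² = 0.6477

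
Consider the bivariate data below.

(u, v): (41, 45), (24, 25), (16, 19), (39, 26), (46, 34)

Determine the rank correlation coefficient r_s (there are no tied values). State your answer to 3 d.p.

0.900

Rank u: 4, 2, 1, 3, 5
Rank v: 5, 2, 1, 3, 4
d = rank(u) − rank(v): -1, 0, 0, 0, 1; Σd² = 2
ρ = 1 − 6Σd² / [n(n²−1)] = 1 − 6×2 / (5×24) = 1 − 12/120 ≈ 0.900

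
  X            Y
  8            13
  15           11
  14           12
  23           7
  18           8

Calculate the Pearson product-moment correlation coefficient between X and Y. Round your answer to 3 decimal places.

n = 5, ΣX = 78, ΣY = 51, ΣX² = 1338, ΣY² = 547, ΣXY = 742
nΣXY − ΣXΣY = 3710 − 3978 = -268
nΣX² − (ΣX)² = 6690 − 6084 = 606; nΣY² − (ΣY)² = 2735 − 2601 = 134
r = -268 / √(606 × 134) = -268 / 284.9632 ≈ -0.940

-0.940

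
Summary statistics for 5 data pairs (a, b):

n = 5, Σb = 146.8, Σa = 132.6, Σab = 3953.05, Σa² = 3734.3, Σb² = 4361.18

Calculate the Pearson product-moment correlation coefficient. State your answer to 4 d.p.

0.5678

r = (nΣab − ΣaΣb) / √[(nΣa² − (Σa)²)(nΣb² − (Σb)²)]
Numerator: 5×3953.05 − 132.6×146.8 = 299.57
Denominator: √[(18671.5 − 17582.76)(21805.9 − 21550.24)] = √[1088.74 × 255.66] = 527.5863
r = 299.57 / 527.5863 ≈ 0.5678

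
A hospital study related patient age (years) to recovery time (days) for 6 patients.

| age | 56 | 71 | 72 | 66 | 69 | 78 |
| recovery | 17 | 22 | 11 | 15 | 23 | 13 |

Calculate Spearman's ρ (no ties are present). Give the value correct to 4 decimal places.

Rank age: 1, 4, 5, 2, 3, 6
Rank recovery: 4, 5, 1, 3, 6, 2
d = rank(age) − rank(recovery): -3, -1, 4, -1, -3, 4; Σd² = 52
ρ = 1 − 6Σd² / [n(n²−1)] = 1 − 6×52 / (6×35) = 1 − 312/210 ≈ -0.4857

-0.4857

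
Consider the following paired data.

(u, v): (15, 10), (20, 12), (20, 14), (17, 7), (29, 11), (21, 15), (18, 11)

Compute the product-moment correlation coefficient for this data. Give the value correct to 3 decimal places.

0.297

n = 7, Σu = 140, Σv = 80, Σu² = 2920, Σv² = 956, Σuv = 1621
nΣuv − ΣuΣv = 11347 − 11200 = 147
nΣu² − (Σu)² = 20440 − 19600 = 840; nΣv² − (Σv)² = 6692 − 6400 = 292
r = 147 / √(840 × 292) = 147 / 495.2575 ≈ 0.297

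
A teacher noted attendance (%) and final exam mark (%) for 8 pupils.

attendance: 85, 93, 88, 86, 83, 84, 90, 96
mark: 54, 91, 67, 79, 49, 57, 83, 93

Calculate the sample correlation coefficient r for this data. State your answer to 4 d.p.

0.9066

n = 8, Σx = 705, Σy = 573, Σx² = 62275, Σy² = 43115, Σxy = 50996
nΣxy − ΣxΣy = 407968 − 403965 = 4003
nΣx² − (Σx)² = 498200 − 497025 = 1175; nΣy² − (Σy)² = 344920 − 328329 = 16591
r = 4003 / √(1175 × 16591) = 4003 / 4415.2491 ≈ 0.9066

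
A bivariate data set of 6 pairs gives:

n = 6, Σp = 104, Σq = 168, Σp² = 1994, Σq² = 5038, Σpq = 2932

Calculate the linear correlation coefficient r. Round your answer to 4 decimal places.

r = (nΣpq − ΣpΣq) / √[(nΣp² − (Σp)²)(nΣq² − (Σq)²)]
Numerator: 6×2932 − 104×168 = 120
Denominator: √[(11964 − 10816)(30228 − 28224)] = √[1148 × 2004] = 1516.7703
r = 120 / 1516.7703 ≈ 0.0791

0.0791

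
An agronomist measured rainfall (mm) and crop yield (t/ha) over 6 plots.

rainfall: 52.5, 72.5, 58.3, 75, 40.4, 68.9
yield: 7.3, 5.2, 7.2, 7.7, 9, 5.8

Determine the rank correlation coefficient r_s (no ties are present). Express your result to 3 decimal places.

Rank rainfall: 2, 5, 3, 6, 1, 4
Rank yield: 4, 1, 3, 5, 6, 2
d = rank(rainfall) − rank(yield): -2, 4, 0, 1, -5, 2; Σd² = 50
ρ = 1 − 6Σd² / [n(n²−1)] = 1 − 6×50 / (6×35) = 1 − 300/210 ≈ -0.429

-0.429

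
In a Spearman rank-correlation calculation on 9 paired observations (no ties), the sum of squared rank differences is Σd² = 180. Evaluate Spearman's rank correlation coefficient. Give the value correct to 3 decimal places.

-0.500

ρ = 1 − 6Σd² / [n(n²−1)] = 1 − 6×180 / (9×80)
  = 1 − 1080/720 = 1 − 1.5000 ≈ -0.500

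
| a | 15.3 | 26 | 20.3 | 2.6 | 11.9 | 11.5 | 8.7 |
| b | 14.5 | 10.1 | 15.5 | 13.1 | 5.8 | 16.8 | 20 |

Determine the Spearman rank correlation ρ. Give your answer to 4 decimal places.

-0.3214

Rank a: 5, 7, 6, 1, 4, 3, 2
Rank b: 4, 2, 5, 3, 1, 6, 7
d = rank(a) − rank(b): 1, 5, 1, -2, 3, -3, -5; Σd² = 74
ρ = 1 − 6Σd² / [n(n²−1)] = 1 − 6×74 / (7×48) = 1 − 444/336 ≈ -0.3214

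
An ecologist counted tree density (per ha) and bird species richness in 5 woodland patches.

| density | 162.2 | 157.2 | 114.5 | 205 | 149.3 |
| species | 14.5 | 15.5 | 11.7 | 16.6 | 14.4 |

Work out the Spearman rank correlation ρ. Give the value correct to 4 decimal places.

Rank density: 4, 3, 1, 5, 2
Rank species: 3, 4, 1, 5, 2
d = rank(density) − rank(species): 1, -1, 0, 0, 0; Σd² = 2
ρ = 1 − 6Σd² / [n(n²−1)] = 1 − 6×2 / (5×24) = 1 − 12/120 ≈ 0.9000

0.9000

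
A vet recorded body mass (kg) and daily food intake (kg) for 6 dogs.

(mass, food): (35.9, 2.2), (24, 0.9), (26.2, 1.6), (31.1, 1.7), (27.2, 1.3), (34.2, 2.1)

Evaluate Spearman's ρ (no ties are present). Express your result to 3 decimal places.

Rank mass: 6, 1, 2, 4, 3, 5
Rank food: 6, 1, 3, 4, 2, 5
d = rank(mass) − rank(food): 0, 0, -1, 0, 1, 0; Σd² = 2
ρ = 1 − 6Σd² / [n(n²−1)] = 1 − 6×2 / (6×35) = 1 − 12/210 ≈ 0.943

0.943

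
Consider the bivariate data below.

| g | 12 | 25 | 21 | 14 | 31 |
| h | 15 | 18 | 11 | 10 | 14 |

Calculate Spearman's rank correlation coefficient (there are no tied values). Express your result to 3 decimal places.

0.200

Rank g: 1, 4, 3, 2, 5
Rank h: 4, 5, 2, 1, 3
d = rank(g) − rank(h): -3, -1, 1, 1, 2; Σd² = 16
ρ = 1 − 6Σd² / [n(n²−1)] = 1 − 6×16 / (5×24) = 1 − 96/120 ≈ 0.200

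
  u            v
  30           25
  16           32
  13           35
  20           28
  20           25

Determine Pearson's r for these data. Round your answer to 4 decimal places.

n = 5, Σu = 99, Σv = 145, Σu² = 2125, Σv² = 4283, Σuv = 2777
nΣuv − ΣuΣv = 13885 − 14355 = -470
nΣu² − (Σu)² = 10625 − 9801 = 824; nΣv² − (Σv)² = 21415 − 21025 = 390
r = -470 / √(824 × 390) = -470 / 566.8862 ≈ -0.8291

-0.8291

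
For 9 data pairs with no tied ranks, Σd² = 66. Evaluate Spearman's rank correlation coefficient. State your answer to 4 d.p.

ρ = 1 − 6Σd² / [n(n²−1)] = 1 − 6×66 / (9×80)
  = 1 − 396/720 = 1 − 0.55000 ≈ 0.4500

0.4500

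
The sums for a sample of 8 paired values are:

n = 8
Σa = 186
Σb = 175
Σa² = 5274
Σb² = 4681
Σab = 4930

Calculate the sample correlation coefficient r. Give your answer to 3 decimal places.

0.957

r = (nΣab − ΣaΣb) / √[(nΣa² − (Σa)²)(nΣb² − (Σb)²)]
Numerator: 8×4930 − 186×175 = 6890
Denominator: √[(42192 − 34596)(37448 − 30625)] = √[7596 × 6823] = 7199.1324
r = 6890 / 7199.1324 ≈ 0.957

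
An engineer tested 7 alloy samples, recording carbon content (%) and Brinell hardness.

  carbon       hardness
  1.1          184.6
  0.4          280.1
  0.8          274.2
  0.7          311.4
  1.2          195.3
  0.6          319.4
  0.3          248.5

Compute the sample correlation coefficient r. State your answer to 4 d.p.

n = 7, Σx = 5.1, Σy = 1813.5, Σx² = 4.39, Σy² = 486599.47, Σxy = 1252.99
nΣxy − ΣxΣy = 8770.93 − 9248.85 = -477.92
nΣx² − (Σx)² = 30.73 − 26.01 = 4.72; nΣy² − (Σy)² = 3406196.29 − 3288782.25 = 117414.04
r = -477.92 / √(4.72 × 117414.04) = -477.92 / 744.4423 ≈ -0.6420

-0.6420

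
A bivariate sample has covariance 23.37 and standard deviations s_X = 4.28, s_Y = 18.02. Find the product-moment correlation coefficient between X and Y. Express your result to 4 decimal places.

r = Cov(X,Y) / (s_X · s_Y) = 23.37 / (4.28 × 18.02)
  = 23.37 / 77.1256 ≈ 0.3030

0.3030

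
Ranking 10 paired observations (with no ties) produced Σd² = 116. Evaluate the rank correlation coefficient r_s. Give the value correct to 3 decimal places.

ρ = 1 − 6Σd² / [n(n²−1)] = 1 − 6×116 / (10×99)
  = 1 − 696/990 = 1 − 0.7030 ≈ 0.297

0.297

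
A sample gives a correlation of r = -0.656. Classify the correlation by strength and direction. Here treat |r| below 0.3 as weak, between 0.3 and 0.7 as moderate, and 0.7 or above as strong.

r = -0.656 < 0 so the relationship is negative.
|r| = 0.656, which falls in the moderate range.

moderate negative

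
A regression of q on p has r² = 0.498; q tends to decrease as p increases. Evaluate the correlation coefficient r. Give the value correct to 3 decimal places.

|r| = √0.498 = 0.706
The association is negative, so r = −0.706.

-0.706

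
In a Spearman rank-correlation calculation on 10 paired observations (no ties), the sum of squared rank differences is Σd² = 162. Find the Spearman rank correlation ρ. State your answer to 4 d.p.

ρ = 1 − 6Σd² / [n(n²−1)] = 1 − 6×162 / (10×99)
  = 1 − 972/990 = 1 − 0.98182 ≈ 0.0182

0.0182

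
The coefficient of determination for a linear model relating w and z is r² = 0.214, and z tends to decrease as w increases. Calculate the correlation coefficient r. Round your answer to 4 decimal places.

|r| = √0.214 = 0.4626
The association is negative, so r = −0.4626.

-0.4626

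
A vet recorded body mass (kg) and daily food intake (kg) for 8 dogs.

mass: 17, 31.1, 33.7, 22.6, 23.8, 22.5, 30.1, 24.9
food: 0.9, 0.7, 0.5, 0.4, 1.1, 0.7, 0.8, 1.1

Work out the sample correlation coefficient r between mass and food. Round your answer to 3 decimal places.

-0.311

n = 8, Σx = 205.7, Σy = 6.2, Σx² = 5501.37, Σy² = 5.26, Σxy = 156.36
nΣxy − ΣxΣy = 1250.88 − 1275.34 = -24.46
nΣx² − (Σx)² = 44010.96 − 42312.49 = 1698.47; nΣy² − (Σy)² = 42.08 − 38.44 = 3.64
r = -24.46 / √(1698.47 × 3.64) = -24.46 / 78.6284 ≈ -0.311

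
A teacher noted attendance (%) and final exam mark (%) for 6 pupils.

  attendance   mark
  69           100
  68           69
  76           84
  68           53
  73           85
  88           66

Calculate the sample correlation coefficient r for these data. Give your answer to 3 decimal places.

n = 6, Σx = 442, Σy = 457, Σx² = 32858, Σy² = 36207, Σxy = 33593
nΣxy − ΣxΣy = 201558 − 201994 = -436
nΣx² − (Σx)² = 197148 − 195364 = 1784; nΣy² − (Σy)² = 217242 − 208849 = 8393
r = -436 / √(1784 × 8393) = -436 / 3869.5106 ≈ -0.113

-0.113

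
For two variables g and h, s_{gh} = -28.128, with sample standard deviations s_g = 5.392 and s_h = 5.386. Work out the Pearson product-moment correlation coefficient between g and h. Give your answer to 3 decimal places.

-0.969

r = Cov(g,h) / (s_g · s_h) = -28.128 / (5.392 × 5.386)
  = -28.128 / 29.0413 ≈ -0.969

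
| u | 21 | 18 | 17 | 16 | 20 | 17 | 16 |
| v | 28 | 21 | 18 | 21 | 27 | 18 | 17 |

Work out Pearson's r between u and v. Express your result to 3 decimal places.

n = 7, Σu = 125, Σv = 150, Σu² = 2255, Σv² = 3332, Σuv = 2726
nΣuv − ΣuΣv = 19082 − 18750 = 332
nΣu² − (Σu)² = 15785 − 15625 = 160; nΣv² − (Σv)² = 23324 − 22500 = 824
r = 332 / √(160 × 824) = 332 / 363.0978 ≈ 0.914

0.914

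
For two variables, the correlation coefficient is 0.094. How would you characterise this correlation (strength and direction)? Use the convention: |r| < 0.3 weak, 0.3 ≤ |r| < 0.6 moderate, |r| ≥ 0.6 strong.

r = 0.094 > 0 so the relationship is positive.
|r| = 0.094, which falls in the weak range.

weak positive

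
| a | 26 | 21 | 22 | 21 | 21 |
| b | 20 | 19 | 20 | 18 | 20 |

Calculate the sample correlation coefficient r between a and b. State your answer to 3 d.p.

n = 5, Σa = 111, Σb = 97, Σa² = 2483, Σb² = 1885, Σab = 2157
nΣab − ΣaΣb = 10785 − 10767 = 18
nΣa² − (Σa)² = 12415 − 12321 = 94; nΣb² − (Σb)² = 9425 − 9409 = 16
r = 18 / √(94 × 16) = 18 / 38.7814 ≈ 0.464

0.464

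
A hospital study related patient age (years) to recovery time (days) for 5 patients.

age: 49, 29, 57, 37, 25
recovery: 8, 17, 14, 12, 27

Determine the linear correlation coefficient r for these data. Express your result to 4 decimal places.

n = 5, Σx = 197, Σy = 78, Σx² = 8485, Σy² = 1422, Σxy = 2802
nΣxy − ΣxΣy = 14010 − 15366 = -1356
nΣx² − (Σx)² = 42425 − 38809 = 3616; nΣy² − (Σy)² = 7110 − 6084 = 1026
r = -1356 / √(3616 × 1026) = -1356 / 1926.1402 ≈ -0.7040

-0.7040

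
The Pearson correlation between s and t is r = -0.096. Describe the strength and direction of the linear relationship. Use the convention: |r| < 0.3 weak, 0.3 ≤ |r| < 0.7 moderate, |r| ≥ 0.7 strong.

weak negative

r = -0.096 < 0 so the relationship is negative.
|r| = 0.096, which falls in the weak range.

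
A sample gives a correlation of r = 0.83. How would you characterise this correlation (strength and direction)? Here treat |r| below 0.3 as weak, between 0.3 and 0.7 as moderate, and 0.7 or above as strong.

strong positive

r = 0.83 > 0 so the relationship is positive.
|r| = 0.83, which falls in the strong range.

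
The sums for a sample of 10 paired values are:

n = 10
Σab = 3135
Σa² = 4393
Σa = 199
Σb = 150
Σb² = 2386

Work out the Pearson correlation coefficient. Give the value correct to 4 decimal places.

r = (nΣab − ΣaΣb) / √[(nΣa² − (Σa)²)(nΣb² − (Σb)²)]
Numerator: 10×3135 − 199×150 = 1500
Denominator: √[(43930 − 39601)(23860 − 22500)] = √[4329 × 1360] = 2426.4047
r = 1500 / 2426.4047 ≈ 0.6182

0.6182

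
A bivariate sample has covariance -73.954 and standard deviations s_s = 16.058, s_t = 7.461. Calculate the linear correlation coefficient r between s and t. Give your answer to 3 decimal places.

r = Cov(s,t) / (s_s · s_t) = -73.954 / (16.058 × 7.461)
  = -73.954 / 119.8087 ≈ -0.617

-0.617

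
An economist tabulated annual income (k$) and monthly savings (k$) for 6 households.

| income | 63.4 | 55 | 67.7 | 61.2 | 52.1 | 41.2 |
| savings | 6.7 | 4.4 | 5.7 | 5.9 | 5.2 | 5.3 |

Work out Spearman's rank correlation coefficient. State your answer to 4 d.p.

0.6000

Rank income: 5, 3, 6, 4, 2, 1
Rank savings: 6, 1, 4, 5, 2, 3
d = rank(income) − rank(savings): -1, 2, 2, -1, 0, -2; Σd² = 14
ρ = 1 − 6Σd² / [n(n²−1)] = 1 − 6×14 / (6×35) = 1 − 84/210 ≈ 0.6000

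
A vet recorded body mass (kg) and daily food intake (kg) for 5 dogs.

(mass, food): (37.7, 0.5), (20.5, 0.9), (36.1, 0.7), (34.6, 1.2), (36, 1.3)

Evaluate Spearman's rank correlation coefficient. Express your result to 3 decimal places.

Rank mass: 5, 1, 4, 2, 3
Rank food: 1, 3, 2, 4, 5
d = rank(mass) − rank(food): 4, -2, 2, -2, -2; Σd² = 32
ρ = 1 − 6Σd² / [n(n²−1)] = 1 − 6×32 / (5×24) = 1 − 192/120 ≈ -0.600

-0.600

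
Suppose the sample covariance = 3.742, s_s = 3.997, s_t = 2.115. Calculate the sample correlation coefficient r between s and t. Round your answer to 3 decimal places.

r = Cov(s,t) / (s_s · s_t) = 3.742 / (3.997 × 2.115)
  = 3.742 / 8.4537 ≈ 0.443

0.443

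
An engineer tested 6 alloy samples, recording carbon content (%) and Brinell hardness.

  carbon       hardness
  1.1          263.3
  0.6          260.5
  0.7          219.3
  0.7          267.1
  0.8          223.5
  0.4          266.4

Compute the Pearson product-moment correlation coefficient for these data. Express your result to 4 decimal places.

n = 6, Σx = 4.3, Σy = 1500.1, Σx² = 3.35, Σy² = 377543.25, Σxy = 1071.77
nΣxy − ΣxΣy = 6430.62 − 6450.43 = -19.81
nΣx² − (Σx)² = 20.1 − 18.49 = 1.61; nΣy² − (Σy)² = 2265259.5 − 2250300.01 = 14959.49
r = -19.81 / √(1.61 × 14959.49) = -19.81 / 155.1927 ≈ -0.1276

-0.1276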